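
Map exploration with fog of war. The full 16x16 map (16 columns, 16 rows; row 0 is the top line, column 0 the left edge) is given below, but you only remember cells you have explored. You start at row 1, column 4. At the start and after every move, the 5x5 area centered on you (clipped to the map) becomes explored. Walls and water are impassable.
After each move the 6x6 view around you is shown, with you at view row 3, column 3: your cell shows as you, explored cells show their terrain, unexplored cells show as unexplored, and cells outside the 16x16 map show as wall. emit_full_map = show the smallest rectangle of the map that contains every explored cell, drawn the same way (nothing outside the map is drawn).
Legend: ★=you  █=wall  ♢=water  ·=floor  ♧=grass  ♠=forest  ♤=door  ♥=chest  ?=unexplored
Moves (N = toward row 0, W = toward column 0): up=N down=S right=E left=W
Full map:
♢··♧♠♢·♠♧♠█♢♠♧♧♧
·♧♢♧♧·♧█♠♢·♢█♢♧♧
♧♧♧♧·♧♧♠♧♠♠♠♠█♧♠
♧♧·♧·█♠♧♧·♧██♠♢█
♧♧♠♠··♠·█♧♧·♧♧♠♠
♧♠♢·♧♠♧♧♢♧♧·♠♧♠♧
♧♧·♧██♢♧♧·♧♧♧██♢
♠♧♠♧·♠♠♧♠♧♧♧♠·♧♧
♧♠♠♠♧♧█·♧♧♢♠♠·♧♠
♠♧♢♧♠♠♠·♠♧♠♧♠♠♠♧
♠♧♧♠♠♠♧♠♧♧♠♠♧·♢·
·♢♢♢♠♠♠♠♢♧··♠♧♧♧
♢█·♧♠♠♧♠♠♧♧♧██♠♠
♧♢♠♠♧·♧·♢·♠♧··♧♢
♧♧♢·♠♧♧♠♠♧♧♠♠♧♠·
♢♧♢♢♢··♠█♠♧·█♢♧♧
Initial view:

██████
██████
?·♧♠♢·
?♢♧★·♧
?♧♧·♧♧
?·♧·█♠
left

██████
██████
?··♧♠♢
?♧♢★♧·
?♧♧♧·♧
?♧·♧·█

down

██████
?··♧♠♢
?♧♢♧♧·
?♧♧★·♧
?♧·♧·█
?♧♠♠··

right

██████
··♧♠♢·
♧♢♧♧·♧
♧♧♧★♧♧
♧·♧·█♠
♧♠♠··♠

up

██████
██████
··♧♠♢·
♧♢♧★·♧
♧♧♧·♧♧
♧·♧·█♠

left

██████
██████
?··♧♠♢
?♧♢★♧·
?♧♧♧·♧
?♧·♧·█

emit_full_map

··♧♠♢·
♧♢★♧·♧
♧♧♧·♧♧
♧·♧·█♠
♧♠♠··♠

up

██████
██████
██████
?··★♠♢
?♧♢♧♧·
?♧♧♧·♧

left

██████
██████
██████
█♢·★♧♠
█·♧♢♧♧
█♧♧♧♧·

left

██████
██████
██████
██♢★·♧
██·♧♢♧
██♧♧♧♧

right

██████
██████
██████
█♢·★♧♠
█·♧♢♧♧
█♧♧♧♧·

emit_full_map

♢·★♧♠♢·
·♧♢♧♧·♧
♧♧♧♧·♧♧
?♧·♧·█♠
?♧♠♠··♠

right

██████
██████
██████
♢··★♠♢
·♧♢♧♧·
♧♧♧♧·♧

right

██████
██████
██████
··♧★♢·
♧♢♧♧·♧
♧♧♧·♧♧

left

██████
██████
██████
♢··★♠♢
·♧♢♧♧·
♧♧♧♧·♧

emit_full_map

♢··★♠♢·
·♧♢♧♧·♧
♧♧♧♧·♧♧
?♧·♧·█♠
?♧♠♠··♠


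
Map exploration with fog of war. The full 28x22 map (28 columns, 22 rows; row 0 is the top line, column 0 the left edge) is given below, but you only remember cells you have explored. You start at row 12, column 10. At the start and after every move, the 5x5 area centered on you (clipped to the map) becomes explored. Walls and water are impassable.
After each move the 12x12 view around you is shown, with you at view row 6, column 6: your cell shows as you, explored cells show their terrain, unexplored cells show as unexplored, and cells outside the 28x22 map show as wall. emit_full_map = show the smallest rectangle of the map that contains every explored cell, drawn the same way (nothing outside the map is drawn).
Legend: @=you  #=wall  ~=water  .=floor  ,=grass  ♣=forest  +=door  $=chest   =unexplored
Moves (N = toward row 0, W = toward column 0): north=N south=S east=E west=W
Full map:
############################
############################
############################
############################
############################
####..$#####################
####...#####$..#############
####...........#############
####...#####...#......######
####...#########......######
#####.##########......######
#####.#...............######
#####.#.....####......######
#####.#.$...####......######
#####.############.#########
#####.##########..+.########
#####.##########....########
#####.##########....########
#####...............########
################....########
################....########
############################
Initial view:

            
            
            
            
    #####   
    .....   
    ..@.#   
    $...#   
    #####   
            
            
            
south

            
            
            
    #####   
    .....   
    ....#   
    $.@.#   
    #####   
    #####   
            
            
            

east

            
            
            
   #####    
   ......   
   ....##   
   $..@##   
   ######   
   ######   
            
            
            

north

            
            
            
            
   ######   
   ......   
   ...@##   
   $...##   
   ######   
   ######   
            
            

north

            
            
            
            
    #####   
   ######   
   ...@..   
   ....##   
   $...##   
   ######   
   ######   
            

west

            
            
            
            
    ######  
    ######  
    ..@...  
    ....##  
    $...##  
    ######  
    ######  
            

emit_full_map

######
######
..@...
....##
$...##
######
######

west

            
            
            
            
    ####### 
    ####### 
    ..@.... 
    .....## 
    .$...## 
     ###### 
     ###### 
            

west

            
            
            
            
    .#######
    ########
    #.@.....
    #.....##
    #.$...##
      ######
      ######
            

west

            
            
            
            
    ..######
    .#######
    .#@.....
    .#.....#
    .#.$...#
       #####
       #####
            

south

            
            
            
    ..######
    .#######
    .#......
    .#@....#
    .#.$...#
    .#######
       #####
            
            

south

            
            
    ..######
    .#######
    .#......
    .#.....#
    .#@$...#
    .#######
    .#######
            
            
            

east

            
            
   ..#######
   .########
   .#.......
   .#.....##
   .#.@...##
   .########
   .########
            
            
            

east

            
            
  ..####### 
  .######## 
  .#....... 
  .#.....## 
  .#.$@..## 
  .######## 
  .######## 
            
            
            

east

            
            
 ..#######  
 .########  
 .#.......  
 .#.....##  
 .#.$.@.##  
 .########  
 .########  
            
            
            

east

            
            
..#######   
.########   
.#.......   
.#.....##   
.#.$..@##   
.########   
.########   
            
            
            

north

            
            
            
..#######   
.########   
.#.......   
.#....@##   
.#.$...##   
.########   
.########   
            
            

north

            
            
            
            
..#######   
.########   
.#....@..   
.#.....##   
.#.$...##   
.########   
.########   
            

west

            
            
            
            
 ..#######  
 .########  
 .#...@...  
 .#.....##  
 .#.$...##  
 .########  
 .########  
            

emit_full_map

..#######
.########
.#...@...
.#.....##
.#.$...##
.########
.########

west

            
            
            
            
  ..####### 
  .######## 
  .#..@.... 
  .#.....## 
  .#.$...## 
  .######## 
  .######## 
            

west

            
            
            
            
   ..#######
   .########
   .#.@.....
   .#.....##
   .#.$...##
   .########
   .########
            

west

            
            
            
            
    ..######
    .#######
    .#@.....
    .#.....#
    .#.$...#
    .#######
    .#######
            

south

            
            
            
    ..######
    .#######
    .#......
    .#@....#
    .#.$...#
    .#######
    .#######
            
            

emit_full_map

..#######
.########
.#.......
.#@....##
.#.$...##
.########
.########

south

            
            
    ..######
    .#######
    .#......
    .#.....#
    .#@$...#
    .#######
    .#######
            
            
            

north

            
            
            
    ..######
    .#######
    .#......
    .#@....#
    .#.$...#
    .#######
    .#######
            
            

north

            
            
            
            
    ..######
    .#######
    .#@.....
    .#.....#
    .#.$...#
    .#######
    .#######
            


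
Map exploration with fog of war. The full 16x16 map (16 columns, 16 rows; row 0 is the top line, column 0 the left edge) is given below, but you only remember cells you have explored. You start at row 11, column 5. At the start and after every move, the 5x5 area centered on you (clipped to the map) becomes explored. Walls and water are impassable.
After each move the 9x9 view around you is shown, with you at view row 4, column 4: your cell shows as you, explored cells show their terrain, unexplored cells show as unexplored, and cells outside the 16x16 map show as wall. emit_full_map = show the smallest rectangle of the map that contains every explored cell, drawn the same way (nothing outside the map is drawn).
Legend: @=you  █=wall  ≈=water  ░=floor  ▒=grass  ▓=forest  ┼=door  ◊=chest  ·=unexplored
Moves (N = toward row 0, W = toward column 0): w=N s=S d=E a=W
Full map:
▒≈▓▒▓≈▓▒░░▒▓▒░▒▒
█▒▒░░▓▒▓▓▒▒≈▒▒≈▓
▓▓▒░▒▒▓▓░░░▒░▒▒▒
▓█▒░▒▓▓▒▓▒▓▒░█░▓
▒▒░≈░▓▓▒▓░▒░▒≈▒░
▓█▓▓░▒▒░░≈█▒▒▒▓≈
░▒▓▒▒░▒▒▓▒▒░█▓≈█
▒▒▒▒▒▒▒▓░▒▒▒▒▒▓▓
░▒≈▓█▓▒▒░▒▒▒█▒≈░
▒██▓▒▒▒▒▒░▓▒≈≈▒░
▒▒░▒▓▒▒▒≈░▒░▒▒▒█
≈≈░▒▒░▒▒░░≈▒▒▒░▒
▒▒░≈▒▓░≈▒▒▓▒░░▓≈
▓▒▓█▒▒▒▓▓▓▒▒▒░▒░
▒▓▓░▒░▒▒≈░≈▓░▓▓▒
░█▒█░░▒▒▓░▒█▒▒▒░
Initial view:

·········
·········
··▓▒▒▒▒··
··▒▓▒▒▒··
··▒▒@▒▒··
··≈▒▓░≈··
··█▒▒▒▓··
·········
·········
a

·········
·········
··█▓▒▒▒▒·
··░▒▓▒▒▒·
··░▒@░▒▒·
··░≈▒▓░≈·
··▓█▒▒▒▓·
·········
·········

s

·········
··█▓▒▒▒▒·
··░▒▓▒▒▒·
··░▒▒░▒▒·
··░≈@▓░≈·
··▓█▒▒▒▓·
··▓░▒░▒··
·········
█████████

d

·········
·█▓▒▒▒▒··
·░▒▓▒▒▒··
·░▒▒░▒▒··
·░≈▒@░≈··
·▓█▒▒▒▓··
·▓░▒░▒▒··
·········
█████████

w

·········
·········
·█▓▒▒▒▒··
·░▒▓▒▒▒··
·░▒▒@▒▒··
·░≈▒▓░≈··
·▓█▒▒▒▓··
·▓░▒░▒▒··
·········

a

·········
·········
··█▓▒▒▒▒·
··░▒▓▒▒▒·
··░▒@░▒▒·
··░≈▒▓░≈·
··▓█▒▒▒▓·
··▓░▒░▒▒·
·········

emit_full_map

█▓▒▒▒▒
░▒▓▒▒▒
░▒@░▒▒
░≈▒▓░≈
▓█▒▒▒▓
▓░▒░▒▒

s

·········
··█▓▒▒▒▒·
··░▒▓▒▒▒·
··░▒▒░▒▒·
··░≈@▓░≈·
··▓█▒▒▒▓·
··▓░▒░▒▒·
·········
█████████

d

·········
·█▓▒▒▒▒··
·░▒▓▒▒▒··
·░▒▒░▒▒··
·░≈▒@░≈··
·▓█▒▒▒▓··
·▓░▒░▒▒··
·········
█████████

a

·········
··█▓▒▒▒▒·
··░▒▓▒▒▒·
··░▒▒░▒▒·
··░≈@▓░≈·
··▓█▒▒▒▓·
··▓░▒░▒▒·
·········
█████████


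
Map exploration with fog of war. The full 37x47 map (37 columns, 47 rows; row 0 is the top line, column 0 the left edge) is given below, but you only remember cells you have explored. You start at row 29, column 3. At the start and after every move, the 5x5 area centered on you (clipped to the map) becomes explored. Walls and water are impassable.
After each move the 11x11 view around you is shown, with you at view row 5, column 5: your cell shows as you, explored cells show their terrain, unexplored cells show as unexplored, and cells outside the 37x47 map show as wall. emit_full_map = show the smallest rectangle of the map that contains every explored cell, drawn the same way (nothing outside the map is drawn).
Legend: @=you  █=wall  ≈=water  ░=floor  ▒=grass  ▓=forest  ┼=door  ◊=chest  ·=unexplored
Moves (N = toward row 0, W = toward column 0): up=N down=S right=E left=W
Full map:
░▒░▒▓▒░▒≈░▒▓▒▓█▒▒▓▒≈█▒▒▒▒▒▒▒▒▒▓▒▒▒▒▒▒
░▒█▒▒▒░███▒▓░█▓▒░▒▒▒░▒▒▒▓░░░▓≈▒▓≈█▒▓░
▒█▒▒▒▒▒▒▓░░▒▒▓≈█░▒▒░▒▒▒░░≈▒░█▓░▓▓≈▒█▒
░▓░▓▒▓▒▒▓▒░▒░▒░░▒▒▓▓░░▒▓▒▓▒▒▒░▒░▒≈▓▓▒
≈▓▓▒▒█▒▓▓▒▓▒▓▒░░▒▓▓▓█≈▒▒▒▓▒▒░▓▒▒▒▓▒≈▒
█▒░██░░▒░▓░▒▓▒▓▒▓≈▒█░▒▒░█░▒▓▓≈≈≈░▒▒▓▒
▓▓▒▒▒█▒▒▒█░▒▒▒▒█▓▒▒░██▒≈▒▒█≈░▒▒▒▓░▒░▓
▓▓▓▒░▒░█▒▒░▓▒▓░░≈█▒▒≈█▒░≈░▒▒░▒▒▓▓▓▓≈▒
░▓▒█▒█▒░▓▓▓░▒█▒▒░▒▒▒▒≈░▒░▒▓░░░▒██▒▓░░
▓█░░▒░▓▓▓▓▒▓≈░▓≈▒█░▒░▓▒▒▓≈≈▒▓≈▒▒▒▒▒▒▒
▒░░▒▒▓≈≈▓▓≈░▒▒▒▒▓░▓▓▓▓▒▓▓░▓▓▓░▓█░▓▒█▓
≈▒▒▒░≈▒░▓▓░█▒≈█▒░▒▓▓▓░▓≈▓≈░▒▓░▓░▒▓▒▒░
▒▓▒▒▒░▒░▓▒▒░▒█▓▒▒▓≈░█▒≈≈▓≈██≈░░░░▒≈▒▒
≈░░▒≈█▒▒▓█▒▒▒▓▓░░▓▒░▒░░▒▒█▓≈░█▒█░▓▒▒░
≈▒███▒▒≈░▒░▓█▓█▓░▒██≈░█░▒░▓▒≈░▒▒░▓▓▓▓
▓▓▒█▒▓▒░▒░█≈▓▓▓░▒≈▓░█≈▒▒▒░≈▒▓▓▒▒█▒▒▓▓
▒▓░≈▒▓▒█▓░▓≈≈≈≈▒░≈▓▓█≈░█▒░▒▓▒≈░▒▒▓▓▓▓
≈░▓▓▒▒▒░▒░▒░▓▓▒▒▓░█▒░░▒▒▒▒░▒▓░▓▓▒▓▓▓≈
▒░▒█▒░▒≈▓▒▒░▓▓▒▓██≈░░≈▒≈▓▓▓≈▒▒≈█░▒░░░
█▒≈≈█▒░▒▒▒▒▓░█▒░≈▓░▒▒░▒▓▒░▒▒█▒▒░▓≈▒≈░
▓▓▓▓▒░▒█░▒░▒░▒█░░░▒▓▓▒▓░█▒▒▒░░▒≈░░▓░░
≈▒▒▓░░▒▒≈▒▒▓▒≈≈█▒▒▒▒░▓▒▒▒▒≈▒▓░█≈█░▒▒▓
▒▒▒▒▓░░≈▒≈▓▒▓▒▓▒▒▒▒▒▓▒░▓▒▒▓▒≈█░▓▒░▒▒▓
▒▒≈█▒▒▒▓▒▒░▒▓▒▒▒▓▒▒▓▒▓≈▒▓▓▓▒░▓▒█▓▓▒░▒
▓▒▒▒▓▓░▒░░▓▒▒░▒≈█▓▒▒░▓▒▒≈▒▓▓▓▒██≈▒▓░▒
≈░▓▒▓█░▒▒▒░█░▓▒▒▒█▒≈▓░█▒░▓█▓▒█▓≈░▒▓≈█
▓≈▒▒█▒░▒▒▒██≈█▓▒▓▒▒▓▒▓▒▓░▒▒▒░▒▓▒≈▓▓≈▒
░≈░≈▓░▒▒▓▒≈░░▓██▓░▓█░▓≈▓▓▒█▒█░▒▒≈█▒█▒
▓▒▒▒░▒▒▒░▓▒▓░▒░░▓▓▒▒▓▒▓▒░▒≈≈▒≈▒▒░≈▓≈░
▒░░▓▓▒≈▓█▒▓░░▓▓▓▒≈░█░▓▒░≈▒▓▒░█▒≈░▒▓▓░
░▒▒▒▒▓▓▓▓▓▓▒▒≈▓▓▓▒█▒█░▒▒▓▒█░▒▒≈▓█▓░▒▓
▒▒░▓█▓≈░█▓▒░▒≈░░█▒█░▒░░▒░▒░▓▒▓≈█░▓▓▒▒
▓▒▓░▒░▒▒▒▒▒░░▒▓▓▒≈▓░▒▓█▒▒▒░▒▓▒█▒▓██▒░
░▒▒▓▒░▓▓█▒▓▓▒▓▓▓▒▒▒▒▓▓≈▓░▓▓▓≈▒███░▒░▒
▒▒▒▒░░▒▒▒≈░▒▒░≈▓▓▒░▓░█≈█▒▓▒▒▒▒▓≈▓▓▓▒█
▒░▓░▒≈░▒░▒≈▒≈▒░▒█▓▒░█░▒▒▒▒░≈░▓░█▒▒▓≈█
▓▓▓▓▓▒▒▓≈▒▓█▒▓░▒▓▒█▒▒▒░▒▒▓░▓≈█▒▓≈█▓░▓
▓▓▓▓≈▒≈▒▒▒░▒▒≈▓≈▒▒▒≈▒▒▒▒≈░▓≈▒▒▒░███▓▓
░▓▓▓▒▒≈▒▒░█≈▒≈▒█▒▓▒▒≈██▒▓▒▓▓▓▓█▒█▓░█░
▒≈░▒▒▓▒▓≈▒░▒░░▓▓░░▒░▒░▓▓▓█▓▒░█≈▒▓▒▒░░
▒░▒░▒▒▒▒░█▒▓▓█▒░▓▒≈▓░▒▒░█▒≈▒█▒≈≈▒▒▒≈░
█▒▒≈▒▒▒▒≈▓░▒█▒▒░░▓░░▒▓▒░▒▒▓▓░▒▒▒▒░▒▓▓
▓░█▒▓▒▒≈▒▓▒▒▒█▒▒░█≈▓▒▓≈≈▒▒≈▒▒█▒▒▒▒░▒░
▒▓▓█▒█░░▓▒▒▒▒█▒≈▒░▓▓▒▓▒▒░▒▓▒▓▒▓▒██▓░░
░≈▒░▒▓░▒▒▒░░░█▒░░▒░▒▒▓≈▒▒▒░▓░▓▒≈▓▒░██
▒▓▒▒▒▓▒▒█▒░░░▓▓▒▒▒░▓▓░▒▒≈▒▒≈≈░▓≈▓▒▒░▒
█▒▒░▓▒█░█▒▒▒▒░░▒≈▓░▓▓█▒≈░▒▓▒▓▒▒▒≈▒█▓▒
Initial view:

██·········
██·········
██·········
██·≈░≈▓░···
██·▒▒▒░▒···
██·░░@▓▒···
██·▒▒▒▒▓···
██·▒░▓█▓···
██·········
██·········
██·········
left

███········
███········
███········
███░≈░≈▓░··
███▓▒▒▒░▒··
███▒░@▓▓▒··
███░▒▒▒▒▓··
███▒▒░▓█▓··
███········
███········
███········

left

████·······
████·······
████·······
████░≈░≈▓░·
████▓▒▒▒░▒·
████▒@░▓▓▒·
████░▒▒▒▒▓·
████▒▒░▓█▓·
████·······
████·······
████·······

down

████·······
████·······
████░≈░≈▓░·
████▓▒▒▒░▒·
████▒░░▓▓▒·
████░@▒▒▒▓·
████▒▒░▓█▓·
████▓▒▓░···
████·······
████·······
████·······

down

████·······
████░≈░≈▓░·
████▓▒▒▒░▒·
████▒░░▓▓▒·
████░▒▒▒▒▓·
████▒@░▓█▓·
████▓▒▓░···
████░▒▒▓···
████·······
████·······
████·······

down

████░≈░≈▓░·
████▓▒▒▒░▒·
████▒░░▓▓▒·
████░▒▒▒▒▓·
████▒▒░▓█▓·
████▓@▓░···
████░▒▒▓···
████▒▒▒▒···
████·······
████·······
████·······

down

████▓▒▒▒░▒·
████▒░░▓▓▒·
████░▒▒▒▒▓·
████▒▒░▓█▓·
████▓▒▓░···
████░@▒▓···
████▒▒▒▒···
████▒░▓░···
████·······
████·······
████·······

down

████▒░░▓▓▒·
████░▒▒▒▒▓·
████▒▒░▓█▓·
████▓▒▓░···
████░▒▒▓···
████▒@▒▒···
████▒░▓░···
████▓▓▓▓···
████·······
████·······
████·······

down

████░▒▒▒▒▓·
████▒▒░▓█▓·
████▓▒▓░···
████░▒▒▓···
████▒▒▒▒···
████▒@▓░···
████▓▓▓▓···
████▓▓▓▓···
████·······
████·······
████·······

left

█████░▒▒▒▒▓
█████▒▒░▓█▓
█████▓▒▓░··
█████░▒▒▓··
█████▒▒▒▒··
█████@░▓░··
█████▓▓▓▓··
█████▓▓▓▓··
█████······
█████······
█████······

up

█████▒░░▓▓▒
█████░▒▒▒▒▓
█████▒▒░▓█▓
█████▓▒▓░··
█████░▒▒▓··
█████@▒▒▒··
█████▒░▓░··
█████▓▓▓▓··
█████▓▓▓▓··
█████······
█████······

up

█████▓▒▒▒░▒
█████▒░░▓▓▒
█████░▒▒▒▒▓
█████▒▒░▓█▓
█████▓▒▓░··
█████@▒▒▓··
█████▒▒▒▒··
█████▒░▓░··
█████▓▓▓▓··
█████▓▓▓▓··
█████······

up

█████░≈░≈▓░
█████▓▒▒▒░▒
█████▒░░▓▓▒
█████░▒▒▒▒▓
█████▒▒░▓█▓
█████@▒▓░··
█████░▒▒▓··
█████▒▒▒▒··
█████▒░▓░··
█████▓▓▓▓··
█████▓▓▓▓··

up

█████······
█████░≈░≈▓░
█████▓▒▒▒░▒
█████▒░░▓▓▒
█████░▒▒▒▒▓
█████@▒░▓█▓
█████▓▒▓░··
█████░▒▒▓··
█████▒▒▒▒··
█████▒░▓░··
█████▓▓▓▓··

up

█████······
█████······
█████░≈░≈▓░
█████▓▒▒▒░▒
█████▒░░▓▓▒
█████@▒▒▒▒▓
█████▒▒░▓█▓
█████▓▒▓░··
█████░▒▒▓··
█████▒▒▒▒··
█████▒░▓░··

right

████·······
████·······
████░≈░≈▓░·
████▓▒▒▒░▒·
████▒░░▓▓▒·
████░@▒▒▒▓·
████▒▒░▓█▓·
████▓▒▓░···
████░▒▒▓···
████▒▒▒▒···
████▒░▓░···

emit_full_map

░≈░≈▓░
▓▒▒▒░▒
▒░░▓▓▒
░@▒▒▒▓
▒▒░▓█▓
▓▒▓░··
░▒▒▓··
▒▒▒▒··
▒░▓░··
▓▓▓▓··
▓▓▓▓··

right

███········
███········
███░≈░≈▓░··
███▓▒▒▒░▒··
███▒░░▓▓▒··
███░▒@▒▒▓··
███▒▒░▓█▓··
███▓▒▓░▒···
███░▒▒▓····
███▒▒▒▒····
███▒░▓░····

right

██·········
██·········
██░≈░≈▓░···
██▓▒▒▒░▒···
██▒░░▓▓▒···
██░▒▒@▒▓···
██▒▒░▓█▓···
██▓▒▓░▒░···
██░▒▒▓·····
██▒▒▒▒·····
██▒░▓░·····

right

█··········
█··········
█░≈░≈▓░····
█▓▒▒▒░▒▒···
█▒░░▓▓▒≈···
█░▒▒▒@▓▓···
█▒▒░▓█▓≈···
█▓▒▓░▒░▒···
█░▒▒▓······
█▒▒▒▒······
█▒░▓░······

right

···········
···········
░≈░≈▓░·····
▓▒▒▒░▒▒▒···
▒░░▓▓▒≈▓···
░▒▒▒▒@▓▓···
▒▒░▓█▓≈░···
▓▒▓░▒░▒▒···
░▒▒▓·······
▒▒▒▒·······
▒░▓░·······

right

···········
···········
≈░≈▓░······
▒▒▒░▒▒▒░···
░░▓▓▒≈▓█···
▒▒▒▒▓@▓▓···
▒░▓█▓≈░█···
▒▓░▒░▒▒▒···
▒▒▓········
▒▒▒········
░▓░········

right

···········
···········
░≈▓░·······
▒▒░▒▒▒░▓···
░▓▓▒≈▓█▒···
▒▒▒▓▓@▓▓···
░▓█▓≈░█▓···
▓░▒░▒▒▒▒···
▒▓·········
▒▒·········
▓░·········

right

···········
···········
≈▓░········
▒░▒▒▒░▓▒···
▓▓▒≈▓█▒▓···
▒▒▓▓▓@▓▓···
▓█▓≈░█▓▒···
░▒░▒▒▒▒▒···
▓··········
▒··········
░··········

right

···········
···········
▓░·········
░▒▒▒░▓▒▓···
▓▒≈▓█▒▓░···
▒▓▓▓▓@▓▒···
█▓≈░█▓▒░···
▒░▒▒▒▒▒░···
···········
···········
···········

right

···········
···········
░··········
▒▒▒░▓▒▓░···
▒≈▓█▒▓░░···
▓▓▓▓▓@▒▒···
▓≈░█▓▒░▒···
░▒▒▒▒▒░░···
···········
···········
···········

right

···········
···········
···········
▒▒░▓▒▓░▒···
≈▓█▒▓░░▓···
▓▓▓▓▓@▒≈···
≈░█▓▒░▒≈···
▒▒▒▒▒░░▒···
···········
···········
···········

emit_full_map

░≈░≈▓░········
▓▒▒▒░▒▒▒░▓▒▓░▒
▒░░▓▓▒≈▓█▒▓░░▓
░▒▒▒▒▓▓▓▓▓▓@▒≈
▒▒░▓█▓≈░█▓▒░▒≈
▓▒▓░▒░▒▒▒▒▒░░▒
░▒▒▓··········
▒▒▒▒··········
▒░▓░··········
▓▓▓▓··········
▓▓▓▓··········


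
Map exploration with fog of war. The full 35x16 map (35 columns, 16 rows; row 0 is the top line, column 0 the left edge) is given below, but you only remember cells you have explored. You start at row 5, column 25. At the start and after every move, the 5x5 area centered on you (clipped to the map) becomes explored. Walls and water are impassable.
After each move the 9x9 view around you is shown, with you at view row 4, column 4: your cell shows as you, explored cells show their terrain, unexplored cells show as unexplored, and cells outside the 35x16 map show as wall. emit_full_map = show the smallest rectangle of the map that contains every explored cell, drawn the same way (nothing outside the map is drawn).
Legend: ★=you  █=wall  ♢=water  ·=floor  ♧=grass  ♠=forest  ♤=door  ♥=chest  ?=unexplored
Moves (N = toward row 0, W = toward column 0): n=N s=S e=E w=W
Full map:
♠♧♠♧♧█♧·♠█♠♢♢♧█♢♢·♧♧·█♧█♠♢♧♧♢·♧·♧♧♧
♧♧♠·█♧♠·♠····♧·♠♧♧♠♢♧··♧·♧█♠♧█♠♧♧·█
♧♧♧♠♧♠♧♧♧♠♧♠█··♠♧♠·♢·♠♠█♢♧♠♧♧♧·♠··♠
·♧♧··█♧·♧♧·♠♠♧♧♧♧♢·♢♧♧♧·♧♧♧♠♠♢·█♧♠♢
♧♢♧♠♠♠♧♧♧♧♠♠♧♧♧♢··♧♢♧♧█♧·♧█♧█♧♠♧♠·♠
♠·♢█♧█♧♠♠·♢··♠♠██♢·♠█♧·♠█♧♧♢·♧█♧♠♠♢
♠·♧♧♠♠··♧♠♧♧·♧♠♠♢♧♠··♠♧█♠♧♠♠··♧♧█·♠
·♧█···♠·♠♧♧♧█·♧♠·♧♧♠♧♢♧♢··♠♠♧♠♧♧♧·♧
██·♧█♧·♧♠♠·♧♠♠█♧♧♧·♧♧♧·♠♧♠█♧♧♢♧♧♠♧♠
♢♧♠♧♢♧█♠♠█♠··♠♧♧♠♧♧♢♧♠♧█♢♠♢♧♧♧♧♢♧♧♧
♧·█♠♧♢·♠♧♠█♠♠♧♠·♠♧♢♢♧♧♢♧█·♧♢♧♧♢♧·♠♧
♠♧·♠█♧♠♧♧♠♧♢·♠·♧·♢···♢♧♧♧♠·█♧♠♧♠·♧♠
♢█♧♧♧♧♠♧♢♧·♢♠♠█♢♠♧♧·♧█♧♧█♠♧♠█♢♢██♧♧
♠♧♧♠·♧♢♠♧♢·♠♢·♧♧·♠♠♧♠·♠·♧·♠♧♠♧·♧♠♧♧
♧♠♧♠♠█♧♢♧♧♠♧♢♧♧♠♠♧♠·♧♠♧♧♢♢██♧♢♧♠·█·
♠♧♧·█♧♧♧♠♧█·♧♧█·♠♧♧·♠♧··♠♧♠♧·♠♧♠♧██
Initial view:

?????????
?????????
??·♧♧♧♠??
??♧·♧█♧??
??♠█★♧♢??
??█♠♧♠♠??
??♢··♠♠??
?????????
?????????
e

?????????
?????????
?·♧♧♧♠♠??
?♧·♧█♧█??
?♠█♧★♢·??
?█♠♧♠♠·??
?♢··♠♠♧??
?????????
?????????

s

?????????
?·♧♧♧♠♠??
?♧·♧█♧█??
?♠█♧♧♢·??
?█♠♧★♠·??
?♢··♠♠♧??
??♧♠█♧♧??
?????????
?????????

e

?????????
·♧♧♧♠♠???
♧·♧█♧█♧??
♠█♧♧♢·♧??
█♠♧♠★··??
♢··♠♠♧♠??
?♧♠█♧♧♢??
?????????
?????????

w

?????????
?·♧♧♧♠♠??
?♧·♧█♧█♧?
?♠█♧♧♢·♧?
?█♠♧★♠··?
?♢··♠♠♧♠?
??♧♠█♧♧♢?
?????????
?????????

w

?????????
??·♧♧♧♠♠?
??♧·♧█♧█♧
??♠█♧♧♢·♧
??█♠★♠♠··
??♢··♠♠♧♠
??♠♧♠█♧♧♢
?????????
?????????

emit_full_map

·♧♧♧♠♠?
♧·♧█♧█♧
♠█♧♧♢·♧
█♠★♠♠··
♢··♠♠♧♠
♠♧♠█♧♧♢

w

?????????
???·♧♧♧♠♠
??█♧·♧█♧█
??·♠█♧♧♢·
??♧█★♧♠♠·
??♧♢··♠♠♧
??·♠♧♠█♧♧
?????????
?????????

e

?????????
??·♧♧♧♠♠?
?█♧·♧█♧█♧
?·♠█♧♧♢·♧
?♧█♠★♠♠··
?♧♢··♠♠♧♠
?·♠♧♠█♧♧♢
?????????
?????????

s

??·♧♧♧♠♠?
?█♧·♧█♧█♧
?·♠█♧♧♢·♧
?♧█♠♧♠♠··
?♧♢·★♠♠♧♠
?·♠♧♠█♧♧♢
??█♢♠♢♧??
?????????
?????????

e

?·♧♧♧♠♠??
█♧·♧█♧█♧?
·♠█♧♧♢·♧?
♧█♠♧♠♠··?
♧♢··★♠♧♠?
·♠♧♠█♧♧♢?
?█♢♠♢♧♧??
?????????
?????????

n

?????????
?·♧♧♧♠♠??
█♧·♧█♧█♧?
·♠█♧♧♢·♧?
♧█♠♧★♠··?
♧♢··♠♠♧♠?
·♠♧♠█♧♧♢?
?█♢♠♢♧♧??
?????????

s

?·♧♧♧♠♠??
█♧·♧█♧█♧?
·♠█♧♧♢·♧?
♧█♠♧♠♠··?
♧♢··★♠♧♠?
·♠♧♠█♧♧♢?
?█♢♠♢♧♧??
?????????
?????????

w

??·♧♧♧♠♠?
?█♧·♧█♧█♧
?·♠█♧♧♢·♧
?♧█♠♧♠♠··
?♧♢·★♠♠♧♠
?·♠♧♠█♧♧♢
??█♢♠♢♧♧?
?????????
?????????

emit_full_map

?·♧♧♧♠♠?
█♧·♧█♧█♧
·♠█♧♧♢·♧
♧█♠♧♠♠··
♧♢·★♠♠♧♠
·♠♧♠█♧♧♢
?█♢♠♢♧♧?

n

?????????
??·♧♧♧♠♠?
?█♧·♧█♧█♧
?·♠█♧♧♢·♧
?♧█♠★♠♠··
?♧♢··♠♠♧♠
?·♠♧♠█♧♧♢
??█♢♠♢♧♧?
?????????

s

??·♧♧♧♠♠?
?█♧·♧█♧█♧
?·♠█♧♧♢·♧
?♧█♠♧♠♠··
?♧♢·★♠♠♧♠
?·♠♧♠█♧♧♢
??█♢♠♢♧♧?
?????????
?????????

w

???·♧♧♧♠♠
??█♧·♧█♧█
??·♠█♧♧♢·
??♧█♠♧♠♠·
??♧♢★·♠♠♧
??·♠♧♠█♧♧
??♧█♢♠♢♧♧
?????????
?????????

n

?????????
???·♧♧♧♠♠
??█♧·♧█♧█
??·♠█♧♧♢·
??♧█★♧♠♠·
??♧♢··♠♠♧
??·♠♧♠█♧♧
??♧█♢♠♢♧♧
?????????

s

???·♧♧♧♠♠
??█♧·♧█♧█
??·♠█♧♧♢·
??♧█♠♧♠♠·
??♧♢★·♠♠♧
??·♠♧♠█♧♧
??♧█♢♠♢♧♧
?????????
?????????

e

??·♧♧♧♠♠?
?█♧·♧█♧█♧
?·♠█♧♧♢·♧
?♧█♠♧♠♠··
?♧♢·★♠♠♧♠
?·♠♧♠█♧♧♢
?♧█♢♠♢♧♧?
?????????
?????????

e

?·♧♧♧♠♠??
█♧·♧█♧█♧?
·♠█♧♧♢·♧?
♧█♠♧♠♠··?
♧♢··★♠♧♠?
·♠♧♠█♧♧♢?
♧█♢♠♢♧♧??
?????????
?????????

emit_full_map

?·♧♧♧♠♠?
█♧·♧█♧█♧
·♠█♧♧♢·♧
♧█♠♧♠♠··
♧♢··★♠♧♠
·♠♧♠█♧♧♢
♧█♢♠♢♧♧?

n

?????????
?·♧♧♧♠♠??
█♧·♧█♧█♧?
·♠█♧♧♢·♧?
♧█♠♧★♠··?
♧♢··♠♠♧♠?
·♠♧♠█♧♧♢?
♧█♢♠♢♧♧??
?????????

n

?????????
?????????
?·♧♧♧♠♠??
█♧·♧█♧█♧?
·♠█♧★♢·♧?
♧█♠♧♠♠··?
♧♢··♠♠♧♠?
·♠♧♠█♧♧♢?
♧█♢♠♢♧♧??

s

?????????
?·♧♧♧♠♠??
█♧·♧█♧█♧?
·♠█♧♧♢·♧?
♧█♠♧★♠··?
♧♢··♠♠♧♠?
·♠♧♠█♧♧♢?
♧█♢♠♢♧♧??
?????????

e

?????????
·♧♧♧♠♠???
♧·♧█♧█♧??
♠█♧♧♢·♧??
█♠♧♠★··??
♢··♠♠♧♠??
♠♧♠█♧♧♢??
█♢♠♢♧♧???
?????????


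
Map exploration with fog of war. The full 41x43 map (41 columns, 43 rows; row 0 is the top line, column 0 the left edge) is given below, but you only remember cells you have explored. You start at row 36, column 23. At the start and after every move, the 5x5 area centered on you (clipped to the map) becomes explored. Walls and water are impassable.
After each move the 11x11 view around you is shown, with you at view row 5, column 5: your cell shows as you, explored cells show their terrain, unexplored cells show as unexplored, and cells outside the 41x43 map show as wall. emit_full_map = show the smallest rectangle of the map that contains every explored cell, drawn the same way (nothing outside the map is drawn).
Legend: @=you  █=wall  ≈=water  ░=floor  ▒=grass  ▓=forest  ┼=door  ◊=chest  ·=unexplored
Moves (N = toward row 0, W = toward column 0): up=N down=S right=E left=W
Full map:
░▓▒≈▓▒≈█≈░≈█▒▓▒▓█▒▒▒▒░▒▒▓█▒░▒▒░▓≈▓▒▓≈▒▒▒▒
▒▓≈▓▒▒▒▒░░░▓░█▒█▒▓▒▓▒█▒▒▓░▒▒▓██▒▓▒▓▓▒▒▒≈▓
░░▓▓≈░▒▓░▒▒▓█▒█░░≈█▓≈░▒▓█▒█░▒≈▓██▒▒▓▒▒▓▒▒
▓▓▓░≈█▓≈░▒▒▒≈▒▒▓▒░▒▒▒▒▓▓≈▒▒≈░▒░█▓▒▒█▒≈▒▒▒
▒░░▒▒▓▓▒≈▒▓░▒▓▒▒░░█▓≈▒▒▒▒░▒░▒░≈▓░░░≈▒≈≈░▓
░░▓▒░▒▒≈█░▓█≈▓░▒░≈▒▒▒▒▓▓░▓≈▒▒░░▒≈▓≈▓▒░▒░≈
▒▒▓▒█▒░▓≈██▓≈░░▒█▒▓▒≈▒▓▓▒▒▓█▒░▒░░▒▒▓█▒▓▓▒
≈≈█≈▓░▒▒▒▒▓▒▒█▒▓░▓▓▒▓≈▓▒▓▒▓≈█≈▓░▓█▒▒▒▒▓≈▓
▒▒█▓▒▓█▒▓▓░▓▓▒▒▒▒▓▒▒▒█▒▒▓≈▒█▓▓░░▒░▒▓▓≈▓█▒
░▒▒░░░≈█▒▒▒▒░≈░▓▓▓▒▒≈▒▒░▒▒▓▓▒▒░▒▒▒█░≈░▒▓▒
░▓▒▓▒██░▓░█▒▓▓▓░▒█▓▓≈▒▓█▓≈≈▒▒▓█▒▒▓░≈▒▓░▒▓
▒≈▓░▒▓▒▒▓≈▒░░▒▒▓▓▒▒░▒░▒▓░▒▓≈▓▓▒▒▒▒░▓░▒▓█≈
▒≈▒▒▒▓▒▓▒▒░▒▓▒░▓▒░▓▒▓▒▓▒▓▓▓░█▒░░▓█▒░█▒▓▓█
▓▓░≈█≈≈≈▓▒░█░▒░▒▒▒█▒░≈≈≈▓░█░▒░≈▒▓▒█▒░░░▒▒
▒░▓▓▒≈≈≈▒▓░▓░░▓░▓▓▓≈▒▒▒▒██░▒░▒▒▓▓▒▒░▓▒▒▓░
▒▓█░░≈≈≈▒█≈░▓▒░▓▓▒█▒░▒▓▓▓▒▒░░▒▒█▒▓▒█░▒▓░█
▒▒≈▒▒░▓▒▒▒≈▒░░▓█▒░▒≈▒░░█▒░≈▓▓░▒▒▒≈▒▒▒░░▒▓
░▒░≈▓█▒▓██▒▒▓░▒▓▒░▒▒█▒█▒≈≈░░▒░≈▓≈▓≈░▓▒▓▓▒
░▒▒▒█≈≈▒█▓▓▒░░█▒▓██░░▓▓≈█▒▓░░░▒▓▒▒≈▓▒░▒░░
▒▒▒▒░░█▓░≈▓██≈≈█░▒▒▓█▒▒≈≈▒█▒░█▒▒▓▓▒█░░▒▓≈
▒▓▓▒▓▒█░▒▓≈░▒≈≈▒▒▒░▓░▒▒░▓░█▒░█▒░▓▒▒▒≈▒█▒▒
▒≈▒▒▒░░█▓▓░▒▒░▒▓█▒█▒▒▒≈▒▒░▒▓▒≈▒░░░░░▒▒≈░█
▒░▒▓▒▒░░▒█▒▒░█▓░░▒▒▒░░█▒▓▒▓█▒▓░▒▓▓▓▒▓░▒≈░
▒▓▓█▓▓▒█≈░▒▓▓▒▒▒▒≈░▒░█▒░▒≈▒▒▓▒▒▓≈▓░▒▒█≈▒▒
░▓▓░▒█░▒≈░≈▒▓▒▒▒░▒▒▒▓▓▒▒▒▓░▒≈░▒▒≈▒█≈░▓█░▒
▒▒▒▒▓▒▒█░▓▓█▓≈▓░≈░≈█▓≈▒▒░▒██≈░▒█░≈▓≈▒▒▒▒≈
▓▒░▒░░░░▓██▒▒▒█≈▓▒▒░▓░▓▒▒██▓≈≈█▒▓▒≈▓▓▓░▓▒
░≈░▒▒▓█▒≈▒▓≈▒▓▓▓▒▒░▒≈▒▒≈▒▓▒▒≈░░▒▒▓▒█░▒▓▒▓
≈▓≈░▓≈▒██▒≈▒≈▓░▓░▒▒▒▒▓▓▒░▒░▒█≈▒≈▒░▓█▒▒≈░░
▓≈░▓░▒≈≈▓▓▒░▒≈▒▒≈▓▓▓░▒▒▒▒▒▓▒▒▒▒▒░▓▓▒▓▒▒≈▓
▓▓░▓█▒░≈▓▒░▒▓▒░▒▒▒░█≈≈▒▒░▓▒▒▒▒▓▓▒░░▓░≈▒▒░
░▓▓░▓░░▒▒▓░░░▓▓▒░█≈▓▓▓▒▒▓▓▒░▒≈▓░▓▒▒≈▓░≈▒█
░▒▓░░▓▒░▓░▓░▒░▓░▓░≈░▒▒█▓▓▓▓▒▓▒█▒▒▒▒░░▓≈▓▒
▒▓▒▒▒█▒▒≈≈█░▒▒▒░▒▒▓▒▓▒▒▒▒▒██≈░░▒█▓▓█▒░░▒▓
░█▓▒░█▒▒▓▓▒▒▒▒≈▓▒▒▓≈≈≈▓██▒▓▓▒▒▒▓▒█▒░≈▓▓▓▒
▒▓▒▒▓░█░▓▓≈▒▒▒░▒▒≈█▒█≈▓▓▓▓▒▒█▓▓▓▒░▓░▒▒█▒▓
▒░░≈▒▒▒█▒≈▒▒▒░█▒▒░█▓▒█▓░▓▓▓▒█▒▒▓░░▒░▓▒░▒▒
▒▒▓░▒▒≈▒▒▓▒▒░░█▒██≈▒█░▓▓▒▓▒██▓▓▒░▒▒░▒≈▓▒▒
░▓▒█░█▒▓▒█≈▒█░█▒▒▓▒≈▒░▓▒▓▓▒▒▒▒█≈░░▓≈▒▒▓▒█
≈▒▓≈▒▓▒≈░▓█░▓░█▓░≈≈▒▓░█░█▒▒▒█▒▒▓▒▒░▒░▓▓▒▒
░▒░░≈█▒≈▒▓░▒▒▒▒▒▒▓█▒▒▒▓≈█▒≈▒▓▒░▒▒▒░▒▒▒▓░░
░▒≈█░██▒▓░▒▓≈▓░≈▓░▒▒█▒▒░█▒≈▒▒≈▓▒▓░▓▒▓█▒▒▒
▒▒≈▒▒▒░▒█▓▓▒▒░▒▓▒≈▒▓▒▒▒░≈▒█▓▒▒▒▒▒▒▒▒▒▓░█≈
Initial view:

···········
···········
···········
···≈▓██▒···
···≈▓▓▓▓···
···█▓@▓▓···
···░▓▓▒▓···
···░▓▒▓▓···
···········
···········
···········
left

···········
···········
···········
···≈≈▓██▒··
···█≈▓▓▓▓··
···▒█@░▓▓··
···█░▓▓▒▓··
···▒░▓▒▓▓··
···········
···········
···········

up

···········
···········
···········
···▓▒▒▒▒···
···≈≈▓██▒··
···█≈@▓▓▓··
···▒█▓░▓▓··
···█░▓▓▒▓··
···▒░▓▒▓▓··
···········
···········

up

···········
···········
···········
···▒▒█▓▓···
···▓▒▒▒▒···
···≈≈@██▒··
···█≈▓▓▓▓··
···▒█▓░▓▓··
···█░▓▓▒▓··
···▒░▓▒▓▓··
···········

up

···········
···········
···········
···▓▓▒▒▓···
···▒▒█▓▓···
···▓▒@▒▒···
···≈≈▓██▒··
···█≈▓▓▓▓··
···▒█▓░▓▓··
···█░▓▓▒▓··
···▒░▓▒▓▓··

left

···········
···········
···········
···▓▓▓▒▒▓··
···░▒▒█▓▓··
···▒▓@▒▒▒··
···≈≈≈▓██▒·
···▒█≈▓▓▓▓·
····▒█▓░▓▓·
····█░▓▓▒▓·
····▒░▓▒▓▓·

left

···········
···········
···········
···≈▓▓▓▒▒▓·
···≈░▒▒█▓▓·
···▓▒@▒▒▒▒·
···▓≈≈≈▓██▒
···█▒█≈▓▓▓▓
·····▒█▓░▓▓
·····█░▓▓▒▓
·····▒░▓▒▓▓

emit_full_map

≈▓▓▓▒▒▓·
≈░▒▒█▓▓·
▓▒@▒▒▒▒·
▓≈≈≈▓██▒
█▒█≈▓▓▓▓
··▒█▓░▓▓
··█░▓▓▒▓
··▒░▓▒▓▓

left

···········
···········
···········
···█≈▓▓▓▒▒▓
···░≈░▒▒█▓▓
···▒▓@▓▒▒▒▒
···▒▓≈≈≈▓██
···≈█▒█≈▓▓▓
······▒█▓░▓
······█░▓▓▒
······▒░▓▒▓

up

···········
···········
···········
···▒░█≈≈···
···█≈▓▓▓▒▒▓
···░≈@▒▒█▓▓
···▒▓▒▓▒▒▒▒
···▒▓≈≈≈▓██
···≈█▒█≈▓▓▓
······▒█▓░▓
······█░▓▓▒

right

···········
···········
···········
··▒░█≈≈▒···
··█≈▓▓▓▒▒▓·
··░≈░@▒█▓▓·
··▒▓▒▓▒▒▒▒·
··▒▓≈≈≈▓██▒
··≈█▒█≈▓▓▓▓
·····▒█▓░▓▓
·····█░▓▓▒▓

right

···········
···········
···········
·▒░█≈≈▒▒···
·█≈▓▓▓▒▒▓··
·░≈░▒@█▓▓··
·▒▓▒▓▒▒▒▒··
·▒▓≈≈≈▓██▒·
·≈█▒█≈▓▓▓▓·
····▒█▓░▓▓·
····█░▓▓▒▓·

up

···········
···········
···········
···▓░▒▒▒···
·▒░█≈≈▒▒···
·█≈▓▓@▒▒▓··
·░≈░▒▒█▓▓··
·▒▓▒▓▒▒▒▒··
·▒▓≈≈≈▓██▒·
·≈█▒█≈▓▓▓▓·
····▒█▓░▓▓·

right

···········
···········
···········
··▓░▒▒▒▒···
▒░█≈≈▒▒░···
█≈▓▓▓@▒▓···
░≈░▒▒█▓▓···
▒▓▒▓▒▒▒▒···
▒▓≈≈≈▓██▒··
≈█▒█≈▓▓▓▓··
···▒█▓░▓▓··

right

···········
···········
···········
·▓░▒▒▒▒▒···
░█≈≈▒▒░▓···
≈▓▓▓▒@▓▓···
≈░▒▒█▓▓▓···
▓▒▓▒▒▒▒▒···
▓≈≈≈▓██▒···
█▒█≈▓▓▓▓···
··▒█▓░▓▓···

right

···········
···········
···········
▓░▒▒▒▒▒▓···
█≈≈▒▒░▓▒···
▓▓▓▒▒@▓▒···
░▒▒█▓▓▓▓···
▒▓▒▒▒▒▒█···
≈≈≈▓██▒····
▒█≈▓▓▓▓····
·▒█▓░▓▓····

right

···········
···········
···········
░▒▒▒▒▒▓▒···
≈≈▒▒░▓▒▒···
▓▓▒▒▓@▒░···
▒▒█▓▓▓▓▒···
▓▒▒▒▒▒██···
≈≈▓██▒·····
█≈▓▓▓▓·····
▒█▓░▓▓·····

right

···········
···········
···········
▒▒▒▒▒▓▒▒···
≈▒▒░▓▒▒▒···
▓▒▒▓▓@░▒···
▒█▓▓▓▓▒▓···
▒▒▒▒▒██≈···
≈▓██▒······
≈▓▓▓▓······
█▓░▓▓······

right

···········
···········
···········
▒▒▒▒▓▒▒▒···
▒▒░▓▒▒▒▒···
▒▒▓▓▒@▒≈···
█▓▓▓▓▒▓▒···
▒▒▒▒██≈░···
▓██▒·······
▓▓▓▓·······
▓░▓▓·······

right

···········
···········
···········
▒▒▒▓▒▒▒▒···
▒░▓▒▒▒▒▓···
▒▓▓▒░@≈▓···
▓▓▓▓▒▓▒█···
▒▒▒██≈░░···
██▒········
▓▓▓········
░▓▓········

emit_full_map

··▓░▒▒▒▒▒▓▒▒▒▒
▒░█≈≈▒▒░▓▒▒▒▒▓
█≈▓▓▓▒▒▓▓▒░@≈▓
░≈░▒▒█▓▓▓▓▒▓▒█
▒▓▒▓▒▒▒▒▒██≈░░
▒▓≈≈≈▓██▒·····
≈█▒█≈▓▓▓▓·····
···▒█▓░▓▓·····
···█░▓▓▒▓·····
···▒░▓▒▓▓·····

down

···········
···········
▒▒▒▓▒▒▒▒···
▒░▓▒▒▒▒▓···
▒▓▓▒░▒≈▓···
▓▓▓▓▒@▒█···
▒▒▒██≈░░···
██▒▓▓▒▒▒···
▓▓▓········
░▓▓········
▓▒▓········

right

···········
···········
▒▒▓▒▒▒▒····
░▓▒▒▒▒▓▓···
▓▓▒░▒≈▓░···
▓▓▓▒▓@█▒···
▒▒██≈░░▒···
█▒▓▓▒▒▒▓···
▓▓·········
▓▓·········
▒▓·········

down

···········
▒▒▓▒▒▒▒····
░▓▒▒▒▒▓▓···
▓▓▒░▒≈▓░···
▓▓▓▒▓▒█▒···
▒▒██≈@░▒···
█▒▓▓▒▒▒▓···
▓▓·▒█▓▓▓···
▓▓·········
▒▓·········
▓▓·········

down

▒▒▓▒▒▒▒····
░▓▒▒▒▒▓▓···
▓▓▒░▒≈▓░···
▓▓▓▒▓▒█▒···
▒▒██≈░░▒···
█▒▓▓▒@▒▓···
▓▓·▒█▓▓▓···
▓▓·▒█▒▒▓···
▒▓·········
▓▓·········
···········

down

░▓▒▒▒▒▓▓···
▓▓▒░▒≈▓░···
▓▓▓▒▓▒█▒···
▒▒██≈░░▒···
█▒▓▓▒▒▒▓···
▓▓·▒█@▓▓···
▓▓·▒█▒▒▓···
▒▓·██▓▓▒···
▓▓·········
···········
···········

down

▓▓▒░▒≈▓░···
▓▓▓▒▓▒█▒···
▒▒██≈░░▒···
█▒▓▓▒▒▒▓···
▓▓·▒█▓▓▓···
▓▓·▒█@▒▓···
▒▓·██▓▓▒···
▓▓·▒▒▒█≈···
···········
···········
···········

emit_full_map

··▓░▒▒▒▒▒▓▒▒▒▒·
▒░█≈≈▒▒░▓▒▒▒▒▓▓
█≈▓▓▓▒▒▓▓▒░▒≈▓░
░≈░▒▒█▓▓▓▓▒▓▒█▒
▒▓▒▓▒▒▒▒▒██≈░░▒
▒▓≈≈≈▓██▒▓▓▒▒▒▓
≈█▒█≈▓▓▓▓·▒█▓▓▓
···▒█▓░▓▓·▒█@▒▓
···█░▓▓▒▓·██▓▓▒
···▒░▓▒▓▓·▒▒▒█≈
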